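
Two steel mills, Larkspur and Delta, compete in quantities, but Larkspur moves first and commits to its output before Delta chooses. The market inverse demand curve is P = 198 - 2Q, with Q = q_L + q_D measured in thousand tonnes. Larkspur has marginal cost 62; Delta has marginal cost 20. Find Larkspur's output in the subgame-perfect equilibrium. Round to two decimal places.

23.50

Solve by backward induction. Given q_L, the follower Delta maximises π_D = (198 - 2q_L - 2q_D)q_D - 20q_D.
Setting the follower's marginal profit to zero, 178 - 2q_L - 4q_D = 0, i.e. q_D = (178 - 2q_L)/4.
The leader anticipates this reaction. Substituting into P = 198 - 2Q gives P = 109 - q_L, so π_L = (109 - q_L)q_L - 62q_L.
Leader FOC: 47 - 2q_L = 0, so q_L = 47/2.
Then q_D = (178 - 2·(47/2))/4 = 131/4.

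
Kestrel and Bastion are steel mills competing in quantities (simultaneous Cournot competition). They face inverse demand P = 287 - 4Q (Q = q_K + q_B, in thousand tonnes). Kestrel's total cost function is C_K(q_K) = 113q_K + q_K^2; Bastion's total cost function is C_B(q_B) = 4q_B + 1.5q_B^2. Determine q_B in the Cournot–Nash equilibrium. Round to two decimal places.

22.70

Kestrel's profit: π_K = (287 - 4Q)q_K - (113q_K + q_K²). Setting ∂π_K/∂q_K = 0: 174 - 10q_K - 4(q_B) = 0.
Bastion's first-order condition: 283 - 11q_B - 4(q_K) = 0.
Rearranging gives the reaction functions q_K = (174 - 4q_B)/10 and q_B = (283 - 4q_K)/11.
Solving the pair: q_K = 391/47, q_B = 1067/47.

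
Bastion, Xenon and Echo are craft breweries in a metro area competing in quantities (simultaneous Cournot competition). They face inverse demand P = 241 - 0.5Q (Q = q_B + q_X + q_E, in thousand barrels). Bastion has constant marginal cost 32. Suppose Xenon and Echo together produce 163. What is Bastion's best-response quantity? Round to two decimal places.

With rivals' combined output fixed at 163, Bastion's profit is π_B = (241 - (1/2)·163 - (1/2)q_B)q_B - (32q_B) = (319/2 - (1/2)q_B)q_B - (32q_B).
∂π_B/∂q_B = 255/2 - q_B = 0, so q_B = 255/2.

127.50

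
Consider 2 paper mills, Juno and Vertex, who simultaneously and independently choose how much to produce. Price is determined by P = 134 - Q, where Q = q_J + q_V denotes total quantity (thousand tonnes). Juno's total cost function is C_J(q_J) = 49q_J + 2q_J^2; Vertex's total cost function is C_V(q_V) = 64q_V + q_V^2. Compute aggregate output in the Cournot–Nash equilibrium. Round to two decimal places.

Juno's profit: π_J = (134 - Q)q_J - (49q_J + 2q_J²). Setting ∂π_J/∂q_J = 0: 85 - 6q_J - (q_V) = 0.
Vertex's profit: π_V = (134 - Q)q_V - (64q_V + q_V²). Setting ∂π_V/∂q_V = 0: 70 - 4q_V - (q_J) = 0.
Best responses: q_J = (85 - q_V)/6, q_V = (70 - q_J)/4.
Substituting one into the other gives q_J = 270/23 and q_V = 335/23.
Total output Q = 270/23 + 335/23 = 605/23.

26.30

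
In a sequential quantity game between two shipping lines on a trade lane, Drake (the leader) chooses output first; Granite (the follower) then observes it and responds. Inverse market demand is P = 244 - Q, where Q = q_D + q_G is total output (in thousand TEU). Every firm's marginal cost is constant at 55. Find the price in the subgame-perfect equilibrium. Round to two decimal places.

Solve by backward induction. Given q_D, the follower Granite maximises π_G = (244 - q_D - q_G)q_G - 55q_G.
Follower FOC: 189 - q_D - 2q_G = 0, so q_G(q_D) = (189 - q_D)/2.
Drake substitutes q_G(q_D) into its own profit: π_D = q_D(244 - q_D - (189 - q_D)/2) - 55q_D = (299/2 - (1/2)q_D)q_D - 55q_D.
The leader's first-order condition 189/2 - q_D = 0 yields q_D = 189/2.
Then q_G = (189 - 189/2)/2 = 189/4.
Total output Q = 567/4, so price P = 244 - 567/4 = 409/4.

102.25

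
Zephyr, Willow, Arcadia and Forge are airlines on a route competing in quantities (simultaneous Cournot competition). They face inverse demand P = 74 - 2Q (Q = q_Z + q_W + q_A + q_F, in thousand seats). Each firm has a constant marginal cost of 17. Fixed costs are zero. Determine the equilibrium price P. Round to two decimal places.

28.40

Each firm earns π_i = (74 - 2Q)q_i - 17q_i.
First-order condition (treating rivals' output as given): 57 - 4q_i - 2·Σ_{j≠i} q_j = 0.
By symmetry each firm produces the same amount; substituting Σ_{j≠i} q_j = 3q_i yields q_i = 57/10.
Total output Q = 114/5, so price P = 74 - 2·(114/5) = 142/5.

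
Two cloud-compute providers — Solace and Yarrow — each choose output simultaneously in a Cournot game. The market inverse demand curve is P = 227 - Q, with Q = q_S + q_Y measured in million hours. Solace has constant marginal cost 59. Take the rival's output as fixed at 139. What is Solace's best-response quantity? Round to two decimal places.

With the rival's output fixed at 139, Solace's profit is π_S = (227 - 139 - q_S)q_S - (59q_S) = (88 - q_S)q_S - (59q_S).
∂π_S/∂q_S = 29 - 2q_S = 0, so q_S = 29/2.

14.50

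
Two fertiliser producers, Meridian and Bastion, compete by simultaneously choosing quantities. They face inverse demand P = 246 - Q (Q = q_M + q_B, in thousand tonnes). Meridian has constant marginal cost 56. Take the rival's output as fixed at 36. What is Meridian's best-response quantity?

77

With the rival's output fixed at 36, Meridian's profit is π_M = (246 - 36 - q_M)q_M - (56q_M) = (210 - q_M)q_M - (56q_M).
∂π_M/∂q_M = 154 - 2q_M = 0, so q_M = 77.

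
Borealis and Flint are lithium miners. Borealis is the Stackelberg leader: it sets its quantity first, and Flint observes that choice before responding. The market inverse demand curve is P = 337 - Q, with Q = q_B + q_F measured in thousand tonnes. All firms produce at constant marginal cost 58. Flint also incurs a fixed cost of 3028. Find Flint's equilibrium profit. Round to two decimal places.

1837.06

Solve by backward induction. Given q_B, the follower Flint maximises π_F = (337 - q_B - q_F)q_F - 58q_F.
Follower FOC: 279 - q_B - 2q_F = 0, so q_F(q_B) = (279 - q_B)/2.
The leader anticipates this reaction. Substituting into P = 337 - Q gives P = 395/2 - (1/2)q_B, so π_B = (395/2 - (1/2)q_B)q_B - 58q_B.
The leader's first-order condition 279/2 - q_B = 0 yields q_B = 279/2.
Then q_F = (279 - 279/2)/2 = 279/4.
Price P = 337 - 837/4 = 511/4.
Flint's profit: (511/4 - 58)·(279/4) - 3028 = 1837.0625.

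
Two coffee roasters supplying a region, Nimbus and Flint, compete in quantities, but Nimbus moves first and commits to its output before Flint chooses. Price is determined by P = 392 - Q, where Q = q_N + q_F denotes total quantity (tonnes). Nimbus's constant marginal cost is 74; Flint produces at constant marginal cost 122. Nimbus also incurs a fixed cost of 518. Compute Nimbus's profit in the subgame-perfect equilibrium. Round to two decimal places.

Solve by backward induction. Given q_N, the follower Flint maximises π_F = (392 - q_N - q_F)q_F - 122q_F.
Setting the follower's marginal profit to zero, 270 - q_N - 2q_F = 0, i.e. q_F = (270 - q_N)/2.
Nimbus substitutes q_F(q_N) into its own profit: π_N = q_N(392 - q_N - (270 - q_N)/2) - 74q_N = (257 - (1/2)q_N)q_N - 74q_N.
The leader's first-order condition 183 - q_N = 0 yields q_N = 183.
Then q_F = (270 - 183)/2 = 87/2.
Price P = 392 - 453/2 = 331/2.
Nimbus's profit: (331/2 - 74)·183 - 518 = 16226.5000.

16226.50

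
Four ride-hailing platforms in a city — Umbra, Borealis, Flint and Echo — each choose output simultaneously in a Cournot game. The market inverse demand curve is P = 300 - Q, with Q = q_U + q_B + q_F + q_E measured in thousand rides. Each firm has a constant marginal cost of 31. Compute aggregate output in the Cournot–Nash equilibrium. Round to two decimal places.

Each firm earns π_i = (300 - Q)q_i - 31q_i.
Setting ∂π_i/∂q_i = 0 with rivals' quantities fixed: 269 - 2q_i - Σ_{j≠i} q_j = 0.
By symmetry each firm produces the same amount; substituting Σ_{j≠i} q_j = 3q_i yields q_i = 269/5.
Total output Q = 269/5 + 269/5 + 269/5 + 269/5 = 1076/5.

215.20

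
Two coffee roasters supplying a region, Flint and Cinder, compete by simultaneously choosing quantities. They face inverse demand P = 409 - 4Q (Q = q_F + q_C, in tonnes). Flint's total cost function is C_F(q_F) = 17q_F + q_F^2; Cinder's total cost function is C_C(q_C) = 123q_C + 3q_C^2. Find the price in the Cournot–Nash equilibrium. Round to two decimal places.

Flint's profit: π_F = (409 - 4Q)q_F - (17q_F + q_F²). Setting ∂π_F/∂q_F = 0: 392 - 10q_F - 4(q_C) = 0.
Cinder's profit: π_C = (409 - 4Q)q_C - (123q_C + 3q_C²). Setting ∂π_C/∂q_C = 0: 286 - 14q_C - 4(q_F) = 0.
So q_F = (392 - 4q_C)/10 and q_C = (286 - 4q_F)/14.
Substituting one into the other gives q_F = 1086/31 and q_C = 323/31.
Total output Q = 1409/31, so price P = 409 - 4·(1409/31) = 227.1935.

227.19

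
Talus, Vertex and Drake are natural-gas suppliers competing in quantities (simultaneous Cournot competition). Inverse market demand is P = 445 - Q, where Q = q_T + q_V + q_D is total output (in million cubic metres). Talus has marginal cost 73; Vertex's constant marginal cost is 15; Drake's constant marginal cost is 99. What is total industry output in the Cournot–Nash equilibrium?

Talus's profit: π_T = (445 - Q)q_T - (73q_T). Setting ∂π_T/∂q_T = 0: 372 - 2q_T - (q_V + q_D) = 0.
Vertex's profit: π_V = (445 - Q)q_V - (15q_V). Setting ∂π_V/∂q_V = 0: 430 - 2q_V - (q_T + q_D) = 0.
Drake's profit: π_D = (445 - Q)q_D - (99q_D). Setting ∂π_D/∂q_D = 0: 346 - 2q_D - (q_T + q_V) = 0.
Adding the 3 conditions: 1148 − 2Q − 2Q = 0, i.e. Q = 287.
Back-substituting: q_T = (372 − 287) = 85, q_V = (430 − 287) = 143, q_D = (346 − 287) = 59.
Total output Q = 85 + 143 + 59 = 287.

287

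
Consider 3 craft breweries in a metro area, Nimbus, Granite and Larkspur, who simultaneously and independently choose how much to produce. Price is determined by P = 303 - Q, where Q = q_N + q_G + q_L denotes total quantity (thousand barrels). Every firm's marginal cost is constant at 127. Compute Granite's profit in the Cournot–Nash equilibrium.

1936

A representative firm's profit is π_i = q_i(303 - Q) - 127q_i.
First-order condition (treating rivals' output as given): 176 - 2q_i - Σ_{j≠i} q_j = 0.
With identical firms every q_j equals q_i, so Σ_{j≠i} q_j = 2q_i and 176 = 4q_i, giving q_i = 44.
Price P = 303 - 132 = 171.
Granite's profit: (171 - 127)·44 = 1936.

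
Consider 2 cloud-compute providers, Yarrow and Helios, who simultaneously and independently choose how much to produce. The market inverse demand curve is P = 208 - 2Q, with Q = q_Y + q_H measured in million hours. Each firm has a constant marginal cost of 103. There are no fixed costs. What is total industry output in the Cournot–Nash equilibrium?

35

Each firm earns π_i = (208 - 2Q)q_i - 103q_i.
First-order condition (treating rivals' output as given): 105 - 4q_i - 2q_j = 0.
With identical firms every q_j equals q_i, so q_j = q_i and 105 = 6q_i, giving q_i = 35/2.
Total output Q = 35/2 + 35/2 = 35.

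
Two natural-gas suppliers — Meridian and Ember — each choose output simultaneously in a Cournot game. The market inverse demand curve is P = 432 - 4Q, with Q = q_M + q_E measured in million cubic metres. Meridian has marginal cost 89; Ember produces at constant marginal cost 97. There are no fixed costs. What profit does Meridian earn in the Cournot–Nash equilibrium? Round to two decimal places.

Meridian's profit: π_M = (432 - 4Q)q_M - (89q_M). Setting ∂π_M/∂q_M = 0: 343 - 8q_M - 4(q_E) = 0.
Ember's profit: π_E = (432 - 4Q)q_E - (97q_E). Setting ∂π_E/∂q_E = 0: 335 - 8q_E - 4(q_M) = 0.
So q_M = (343 - 4q_E)/8 and q_E = (335 - 4q_M)/8.
Substituting one into the other gives q_M = 117/4 and q_E = 109/4.
Price P = 432 - 4·(113/2) = 206.
Meridian's profit: (206 - 89)·(117/4) = 3422.2500.

3422.25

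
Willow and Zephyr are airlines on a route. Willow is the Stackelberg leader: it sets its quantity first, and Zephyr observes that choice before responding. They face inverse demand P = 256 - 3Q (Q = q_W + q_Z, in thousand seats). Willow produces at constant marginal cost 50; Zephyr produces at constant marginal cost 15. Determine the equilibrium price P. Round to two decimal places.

92.75

Solve by backward induction. Given q_W, the follower Zephyr maximises π_Z = (256 - 3q_W - 3q_Z)q_Z - 15q_Z.
Setting the follower's marginal profit to zero, 241 - 3q_W - 6q_Z = 0, i.e. q_Z = (241 - 3q_W)/6.
Willow substitutes q_Z(q_W) into its own profit: π_W = q_W(256 - 3q_W - (241 - 3q_W)/2) - 50q_W = (271/2 - (3/2)q_W)q_W - 50q_W.
Maximising: ∂π_W/∂q_W = 171/2 - 3q_W = 0, giving q_W = 57/2.
Then q_Z = (241 - 3·(57/2))/6 = 311/12.
Total output Q = 653/12, so price P = 256 - 3·(653/12) = 371/4.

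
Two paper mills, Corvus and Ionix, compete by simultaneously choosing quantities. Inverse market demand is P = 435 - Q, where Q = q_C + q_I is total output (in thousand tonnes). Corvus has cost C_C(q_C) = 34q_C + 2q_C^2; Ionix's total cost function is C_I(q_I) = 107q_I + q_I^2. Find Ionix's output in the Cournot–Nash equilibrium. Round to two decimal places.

Corvus's profit: π_C = (435 - Q)q_C - (34q_C + 2q_C²). Setting ∂π_C/∂q_C = 0: 401 - 6q_C - (q_I) = 0.
Ionix's first-order condition: 328 - 4q_I - (q_C) = 0.
So q_C = (401 - q_I)/6 and q_I = (328 - q_C)/4.
Solving the pair: q_C = 1276/23, q_I = 1567/23.

68.13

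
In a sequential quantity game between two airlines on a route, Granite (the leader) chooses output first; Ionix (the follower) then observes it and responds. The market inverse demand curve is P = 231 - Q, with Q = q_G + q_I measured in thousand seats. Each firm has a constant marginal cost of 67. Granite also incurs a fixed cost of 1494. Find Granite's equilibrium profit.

The follower Ionix best-responds to any q_G: π_I = (231 - Q)q_I - 67q_I.
Follower FOC: 164 - q_G - 2q_I = 0, so q_I(q_G) = (164 - q_G)/2.
The leader anticipates this reaction. Substituting into P = 231 - Q gives P = 149 - (1/2)q_G, so π_G = (149 - (1/2)q_G)q_G - 67q_G.
Maximising: ∂π_G/∂q_G = 82 - q_G = 0, giving q_G = 82.
Then q_I = (164 - 82)/2 = 41.
Price P = 231 - 123 = 108.
Granite's profit: (108 - 67)·82 - 1494 = 1868.

1868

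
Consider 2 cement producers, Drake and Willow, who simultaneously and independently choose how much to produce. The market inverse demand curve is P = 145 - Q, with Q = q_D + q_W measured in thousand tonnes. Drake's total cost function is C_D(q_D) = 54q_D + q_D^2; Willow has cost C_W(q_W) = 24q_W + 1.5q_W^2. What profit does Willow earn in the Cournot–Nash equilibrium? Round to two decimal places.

1069.59

Drake's profit: π_D = (145 - Q)q_D - (54q_D + q_D²). Setting ∂π_D/∂q_D = 0: 91 - 4q_D - (q_W) = 0.
Willow's first-order condition: 121 - 5q_W - (q_D) = 0.
Rearranging gives the reaction functions q_D = (91 - q_W)/4 and q_W = (121 - q_D)/5.
Solving the pair: q_D = 334/19, q_W = 393/19.
Price P = 145 - 727/19 = 106.7368.
Willow's profit: 106.7368·(393/19) - 24·(393/19) - (3/2)(393/19)² = 1069.5914.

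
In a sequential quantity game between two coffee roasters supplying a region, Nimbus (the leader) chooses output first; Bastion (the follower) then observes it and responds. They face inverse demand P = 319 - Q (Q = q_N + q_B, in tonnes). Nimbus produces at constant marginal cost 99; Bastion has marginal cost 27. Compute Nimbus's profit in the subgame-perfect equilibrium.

Solve by backward induction. Given q_N, the follower Bastion maximises π_B = (319 - q_N - q_B)q_B - 27q_B.
∂π_B/∂q_B = 292 - q_N - 2q_B = 0 gives the reaction function q_B = (292 - q_N)/2.
Nimbus substitutes q_B(q_N) into its own profit: π_N = q_N(319 - q_N - (292 - q_N)/2) - 99q_N = (173 - (1/2)q_N)q_N - 99q_N.
The leader's first-order condition 74 - q_N = 0 yields q_N = 74.
Then q_B = (292 - 74)/2 = 109.
Price P = 319 - 183 = 136.
Nimbus's profit: (136 - 99)·74 = 2738.

2738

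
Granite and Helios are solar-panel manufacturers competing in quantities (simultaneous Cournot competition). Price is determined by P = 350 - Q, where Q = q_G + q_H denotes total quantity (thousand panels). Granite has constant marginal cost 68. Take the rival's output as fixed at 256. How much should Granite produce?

With the rival's output fixed at 256, Granite's profit is π_G = (350 - 256 - q_G)q_G - (68q_G) = (94 - q_G)q_G - (68q_G).
∂π_G/∂q_G = 26 - 2q_G = 0, so q_G = 13.

13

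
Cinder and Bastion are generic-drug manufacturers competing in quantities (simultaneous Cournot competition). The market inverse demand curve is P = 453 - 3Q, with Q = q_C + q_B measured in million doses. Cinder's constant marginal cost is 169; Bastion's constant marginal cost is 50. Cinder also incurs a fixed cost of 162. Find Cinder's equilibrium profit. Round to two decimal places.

Cinder's profit: π_C = (453 - 3Q)q_C - (169q_C). Setting ∂π_C/∂q_C = 0: 284 - 6q_C - 3(q_B) = 0.
Bastion's first-order condition: 403 - 6q_B - 3(q_C) = 0.
So q_C = (284 - 3q_B)/6 and q_B = (403 - 3q_C)/6.
Substituting one into the other gives q_C = 55/3 and q_B = 58.
Price P = 453 - 3·(229/3) = 224.
Cinder's profit: (224 - 169)·(55/3) - 162 = 846.3333.

846.33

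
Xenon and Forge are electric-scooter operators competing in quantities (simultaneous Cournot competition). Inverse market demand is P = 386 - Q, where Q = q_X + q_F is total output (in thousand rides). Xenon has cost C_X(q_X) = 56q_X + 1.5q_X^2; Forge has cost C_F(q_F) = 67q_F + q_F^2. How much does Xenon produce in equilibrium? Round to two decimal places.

Xenon's profit: π_X = (386 - Q)q_X - (56q_X + (3/2)q_X²). Setting ∂π_X/∂q_X = 0: 330 - 5q_X - (q_F) = 0.
Forge's first-order condition: 319 - 4q_F - (q_X) = 0.
So q_X = (330 - q_F)/5 and q_F = (319 - q_X)/4.
Substituting one into the other gives q_X = 1001/19 and q_F = 1265/19.

52.68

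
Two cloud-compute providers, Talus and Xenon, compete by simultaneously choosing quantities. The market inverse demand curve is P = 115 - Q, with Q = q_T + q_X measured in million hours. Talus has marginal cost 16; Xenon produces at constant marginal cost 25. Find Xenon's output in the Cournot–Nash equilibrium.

Talus's profit: π_T = (115 - Q)q_T - (16q_T). Setting ∂π_T/∂q_T = 0: 99 - 2q_T - (q_X) = 0.
Xenon's profit: π_X = (115 - Q)q_X - (25q_X). Setting ∂π_X/∂q_X = 0: 90 - 2q_X - (q_T) = 0.
Rearranging gives the reaction functions q_T = (99 - q_X)/2 and q_X = (90 - q_T)/2.
Solving the pair: q_T = 36, q_X = 27.

27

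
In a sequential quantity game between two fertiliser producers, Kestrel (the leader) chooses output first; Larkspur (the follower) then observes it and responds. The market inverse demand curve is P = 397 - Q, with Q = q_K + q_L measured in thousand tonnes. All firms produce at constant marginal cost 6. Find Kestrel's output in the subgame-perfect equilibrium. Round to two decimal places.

The follower Larkspur best-responds to any q_K: π_L = (397 - Q)q_L - 6q_L.
Follower FOC: 391 - q_K - 2q_L = 0, so q_L(q_K) = (391 - q_K)/2.
Kestrel substitutes q_L(q_K) into its own profit: π_K = q_K(397 - q_K - (391 - q_K)/2) - 6q_K = (403/2 - (1/2)q_K)q_K - 6q_K.
The leader's first-order condition 391/2 - q_K = 0 yields q_K = 391/2.
Then q_L = (391 - 391/2)/2 = 391/4.

195.50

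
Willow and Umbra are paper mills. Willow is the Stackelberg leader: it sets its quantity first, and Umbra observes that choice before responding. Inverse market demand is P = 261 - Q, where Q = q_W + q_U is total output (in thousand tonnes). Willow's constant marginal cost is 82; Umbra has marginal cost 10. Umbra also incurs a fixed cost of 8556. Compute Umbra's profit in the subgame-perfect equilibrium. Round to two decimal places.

1195.56

Solve by backward induction. Given q_W, the follower Umbra maximises π_U = (261 - q_W - q_U)q_U - 10q_U.
Follower FOC: 251 - q_W - 2q_U = 0, so q_U(q_W) = (251 - q_W)/2.
The leader anticipates this reaction. Substituting into P = 261 - Q gives P = 271/2 - (1/2)q_W, so π_W = (271/2 - (1/2)q_W)q_W - 82q_W.
The leader's first-order condition 107/2 - q_W = 0 yields q_W = 107/2.
Then q_U = (251 - 107/2)/2 = 395/4.
Price P = 261 - 609/4 = 435/4.
Umbra's profit: (435/4 - 10)·(395/4) - 8556 = 1195.5625.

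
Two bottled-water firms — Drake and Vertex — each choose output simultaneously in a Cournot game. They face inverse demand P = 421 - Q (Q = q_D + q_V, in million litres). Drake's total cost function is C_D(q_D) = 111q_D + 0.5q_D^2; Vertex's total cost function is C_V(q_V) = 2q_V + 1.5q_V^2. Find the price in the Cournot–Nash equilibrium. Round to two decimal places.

Drake's profit: π_D = (421 - Q)q_D - (111q_D + (1/2)q_D²). Setting ∂π_D/∂q_D = 0: 310 - 3q_D - (q_V) = 0.
Vertex's first-order condition: 419 - 5q_V - (q_D) = 0.
Rearranging gives the reaction functions q_D = (310 - q_V)/3 and q_V = (419 - q_D)/5.
Solving the pair: q_D = 1131/14, q_V = 947/14.
Total output Q = 1039/7, so price P = 421 - 1039/7 = 1908/7.

272.57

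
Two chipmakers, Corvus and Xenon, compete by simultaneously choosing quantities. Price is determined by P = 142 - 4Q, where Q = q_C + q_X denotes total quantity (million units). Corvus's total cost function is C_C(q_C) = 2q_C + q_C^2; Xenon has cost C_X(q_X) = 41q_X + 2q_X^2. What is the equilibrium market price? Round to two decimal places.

Corvus's profit: π_C = (142 - 4Q)q_C - (2q_C + q_C²). Setting ∂π_C/∂q_C = 0: 140 - 10q_C - 4(q_X) = 0.
Xenon's profit: π_X = (142 - 4Q)q_X - (41q_X + 2q_X²). Setting ∂π_X/∂q_X = 0: 101 - 12q_X - 4(q_C) = 0.
Rearranging gives the reaction functions q_C = (140 - 4q_X)/10 and q_X = (101 - 4q_C)/12.
Solving the pair: q_C = 319/26, q_X = 225/52.
Total output Q = 863/52, so price P = 142 - 4·(863/52) = 983/13.

75.62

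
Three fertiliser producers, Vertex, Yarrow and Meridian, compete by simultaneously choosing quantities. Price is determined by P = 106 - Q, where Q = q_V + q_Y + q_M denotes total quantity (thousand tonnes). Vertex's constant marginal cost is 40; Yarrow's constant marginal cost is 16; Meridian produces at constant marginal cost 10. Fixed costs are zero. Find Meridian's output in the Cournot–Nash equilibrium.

Vertex's profit: π_V = (106 - Q)q_V - (40q_V). Setting ∂π_V/∂q_V = 0: 66 - 2q_V - (q_Y + q_M) = 0.
Yarrow's profit: π_Y = (106 - Q)q_Y - (16q_Y). Setting ∂π_Y/∂q_Y = 0: 90 - 2q_Y - (q_V + q_M) = 0.
Meridian's first-order condition: 96 - 2q_M - (q_V + q_Y) = 0.
Adding the 3 conditions: 252 − 2Q − 2Q = 0, i.e. Q = 63.
Back-substituting: q_V = (66 − 63) = 3, q_Y = (90 − 63) = 27, q_M = (96 − 63) = 33.

33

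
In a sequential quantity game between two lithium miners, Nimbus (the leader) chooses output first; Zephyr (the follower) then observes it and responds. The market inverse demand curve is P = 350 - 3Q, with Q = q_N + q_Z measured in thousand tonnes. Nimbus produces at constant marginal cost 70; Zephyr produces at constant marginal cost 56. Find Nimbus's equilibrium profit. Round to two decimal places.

Solve by backward induction. Given q_N, the follower Zephyr maximises π_Z = (350 - 3q_N - 3q_Z)q_Z - 56q_Z.
Setting the follower's marginal profit to zero, 294 - 3q_N - 6q_Z = 0, i.e. q_Z = (294 - 3q_N)/6.
The leader anticipates this reaction. Substituting into P = 350 - 3Q gives P = 203 - (3/2)q_N, so π_N = (203 - (3/2)q_N)q_N - 70q_N.
The leader's first-order condition 133 - 3q_N = 0 yields q_N = 133/3.
Then q_Z = (294 - 3·(133/3))/6 = 161/6.
Price P = 350 - 3·(427/6) = 273/2.
Nimbus's profit: (273/2 - 70)·(133/3) = 2948.1667.

2948.17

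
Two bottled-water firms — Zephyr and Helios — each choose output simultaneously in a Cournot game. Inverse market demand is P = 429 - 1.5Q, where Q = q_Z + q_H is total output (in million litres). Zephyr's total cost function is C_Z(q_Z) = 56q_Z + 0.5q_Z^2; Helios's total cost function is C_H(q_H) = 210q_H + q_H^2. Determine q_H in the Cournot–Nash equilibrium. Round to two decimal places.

Zephyr's profit: π_Z = (429 - 1.5Q)q_Z - (56q_Z + (1/2)q_Z²). Setting ∂π_Z/∂q_Z = 0: 373 - 4q_Z - (3/2)(q_H) = 0.
Helios's first-order condition: 219 - 5q_H - (3/2)(q_Z) = 0.
So q_Z = (373 - (3/2)q_H)/4 and q_H = (219 - (3/2)q_Z)/5.
Solving the pair: q_Z = 86.5634, q_H = 1266/71.

17.83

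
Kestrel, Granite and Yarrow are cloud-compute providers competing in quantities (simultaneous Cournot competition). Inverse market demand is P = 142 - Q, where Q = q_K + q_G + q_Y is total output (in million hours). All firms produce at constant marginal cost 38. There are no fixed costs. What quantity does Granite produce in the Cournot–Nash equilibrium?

26

A representative firm's profit is π_i = q_i(142 - Q) - 38q_i.
Setting ∂π_i/∂q_i = 0 with rivals' quantities fixed: 104 - 2q_i - Σ_{j≠i} q_j = 0.
With identical firms every q_j equals q_i, so Σ_{j≠i} q_j = 2q_i and 104 = 4q_i, giving q_i = 26.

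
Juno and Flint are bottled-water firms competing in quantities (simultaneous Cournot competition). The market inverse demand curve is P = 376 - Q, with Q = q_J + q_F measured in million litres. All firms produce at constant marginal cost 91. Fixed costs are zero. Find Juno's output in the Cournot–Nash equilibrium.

95

A representative firm's profit is π_i = q_i(376 - Q) - 91q_i.
First-order condition (treating rivals' output as given): 285 - 2q_i - q_j = 0.
With identical firms every q_j equals q_i, so q_j = q_i and 285 = 3q_i, giving q_i = 95.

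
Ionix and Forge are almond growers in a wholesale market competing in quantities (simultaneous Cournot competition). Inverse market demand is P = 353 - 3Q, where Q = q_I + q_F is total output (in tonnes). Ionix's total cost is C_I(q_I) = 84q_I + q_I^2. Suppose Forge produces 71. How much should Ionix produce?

With the rival's output fixed at 71, Ionix's profit is π_I = (353 - 3·71 - 3q_I)q_I - (84q_I + q_I²) = (140 - 3q_I)q_I - (84q_I + q_I²).
∂π_I/∂q_I = 56 - 8q_I = 0, so q_I = 7.

7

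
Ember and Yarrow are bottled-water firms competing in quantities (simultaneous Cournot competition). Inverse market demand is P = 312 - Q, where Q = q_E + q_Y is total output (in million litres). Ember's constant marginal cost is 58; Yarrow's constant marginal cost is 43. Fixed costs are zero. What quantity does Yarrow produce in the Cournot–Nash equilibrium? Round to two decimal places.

Ember's profit: π_E = (312 - Q)q_E - (58q_E). Setting ∂π_E/∂q_E = 0: 254 - 2q_E - (q_Y) = 0.
Yarrow's profit: π_Y = (312 - Q)q_Y - (43q_Y). Setting ∂π_Y/∂q_Y = 0: 269 - 2q_Y - (q_E) = 0.
Best responses: q_E = (254 - q_Y)/2, q_Y = (269 - q_E)/2.
Solving the pair: q_E = 239/3, q_Y = 284/3.

94.67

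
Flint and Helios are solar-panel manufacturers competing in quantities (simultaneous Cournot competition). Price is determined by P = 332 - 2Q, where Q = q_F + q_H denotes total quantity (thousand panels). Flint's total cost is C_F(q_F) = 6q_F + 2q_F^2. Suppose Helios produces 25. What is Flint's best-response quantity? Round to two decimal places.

34.50

With the rival's output fixed at 25, Flint's profit is π_F = (332 - 2·25 - 2q_F)q_F - (6q_F + 2q_F²) = (282 - 2q_F)q_F - (6q_F + 2q_F²).
∂π_F/∂q_F = 276 - 8q_F = 0, so q_F = 69/2.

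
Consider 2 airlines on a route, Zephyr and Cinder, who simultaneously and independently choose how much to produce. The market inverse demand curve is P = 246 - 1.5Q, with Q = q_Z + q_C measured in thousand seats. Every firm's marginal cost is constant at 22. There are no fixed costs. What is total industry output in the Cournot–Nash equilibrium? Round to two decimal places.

Each firm earns π_i = (246 - 1.5Q)q_i - 22q_i.
Setting ∂π_i/∂q_i = 0 with rivals' quantities fixed: 224 - 3q_i - (3/2)q_j = 0.
By symmetry each firm produces the same amount; substituting q_j = q_i yields q_i = 224/(9/2) = 448/9.
Total output Q = 448/9 + 448/9 = 896/9.

99.56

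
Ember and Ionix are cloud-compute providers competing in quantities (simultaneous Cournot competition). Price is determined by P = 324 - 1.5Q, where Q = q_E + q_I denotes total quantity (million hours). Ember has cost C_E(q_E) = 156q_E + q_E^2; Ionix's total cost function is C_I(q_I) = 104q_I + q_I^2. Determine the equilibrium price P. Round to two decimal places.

234.46

Ember's profit: π_E = (324 - 1.5Q)q_E - (156q_E + q_E²). Setting ∂π_E/∂q_E = 0: 168 - 5q_E - (3/2)(q_I) = 0.
Ionix's profit: π_I = (324 - 1.5Q)q_I - (104q_I + q_I²). Setting ∂π_I/∂q_I = 0: 220 - 5q_I - (3/2)(q_E) = 0.
So q_E = (168 - (3/2)q_I)/5 and q_I = (220 - (3/2)q_E)/5.
Substituting one into the other gives q_E = 22.4176 and q_I = 37.2747.
Total output Q = 776/13, so price P = 324 - (3/2)·(776/13) = 234.4615.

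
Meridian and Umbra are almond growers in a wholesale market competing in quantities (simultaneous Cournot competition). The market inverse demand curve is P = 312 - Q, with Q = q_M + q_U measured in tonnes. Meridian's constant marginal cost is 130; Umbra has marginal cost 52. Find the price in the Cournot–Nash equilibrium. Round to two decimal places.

Meridian's profit: π_M = (312 - Q)q_M - (130q_M). Setting ∂π_M/∂q_M = 0: 182 - 2q_M - (q_U) = 0.
Umbra's first-order condition: 260 - 2q_U - (q_M) = 0.
Best responses: q_M = (182 - q_U)/2, q_U = (260 - q_M)/2.
Substituting one into the other gives q_M = 104/3 and q_U = 338/3.
Total output Q = 442/3, so price P = 312 - 442/3 = 494/3.

164.67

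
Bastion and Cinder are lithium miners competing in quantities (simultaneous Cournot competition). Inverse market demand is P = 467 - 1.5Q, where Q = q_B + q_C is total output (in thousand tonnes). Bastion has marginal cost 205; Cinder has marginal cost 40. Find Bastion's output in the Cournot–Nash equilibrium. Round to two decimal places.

21.56

Bastion's profit: π_B = (467 - 1.5Q)q_B - (205q_B). Setting ∂π_B/∂q_B = 0: 262 - 3q_B - (3/2)(q_C) = 0.
Cinder's first-order condition: 427 - 3q_C - (3/2)(q_B) = 0.
Best responses: q_B = (262 - (3/2)q_C)/3, q_C = (427 - (3/2)q_B)/3.
Substituting one into the other gives q_B = 194/9 and q_C = 1184/9.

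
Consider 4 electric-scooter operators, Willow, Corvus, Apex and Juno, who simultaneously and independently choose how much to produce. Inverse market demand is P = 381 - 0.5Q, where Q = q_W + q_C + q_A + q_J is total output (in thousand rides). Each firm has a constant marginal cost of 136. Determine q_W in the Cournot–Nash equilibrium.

98

A representative firm's profit is π_i = q_i(381 - 0.5Q) - 136q_i.
Setting ∂π_i/∂q_i = 0 with rivals' quantities fixed: 245 - q_i - (1/2)·Σ_{j≠i} q_j = 0.
By symmetry each firm produces the same amount; substituting Σ_{j≠i} q_j = 3q_i yields q_i = 245/(5/2) = 98.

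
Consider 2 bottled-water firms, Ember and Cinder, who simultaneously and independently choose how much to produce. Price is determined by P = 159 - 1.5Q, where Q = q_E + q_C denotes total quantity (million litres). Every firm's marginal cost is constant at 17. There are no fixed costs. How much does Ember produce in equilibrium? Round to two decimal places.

A representative firm's profit is π_i = q_i(159 - 1.5Q) - 17q_i.
First-order condition (treating rivals' output as given): 142 - 3q_i - (3/2)q_j = 0.
By symmetry each firm produces the same amount; substituting q_j = q_i yields q_i = 142/(9/2) = 284/9.

31.56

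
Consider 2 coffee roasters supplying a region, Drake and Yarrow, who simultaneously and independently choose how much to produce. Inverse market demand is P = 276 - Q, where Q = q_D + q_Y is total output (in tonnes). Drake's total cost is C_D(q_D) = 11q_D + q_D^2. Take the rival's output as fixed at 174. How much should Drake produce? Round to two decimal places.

With the rival's output fixed at 174, Drake's profit is π_D = (276 - 174 - q_D)q_D - (11q_D + q_D²) = (102 - q_D)q_D - (11q_D + q_D²).
∂π_D/∂q_D = 91 - 4q_D = 0, so q_D = 91/4.

22.75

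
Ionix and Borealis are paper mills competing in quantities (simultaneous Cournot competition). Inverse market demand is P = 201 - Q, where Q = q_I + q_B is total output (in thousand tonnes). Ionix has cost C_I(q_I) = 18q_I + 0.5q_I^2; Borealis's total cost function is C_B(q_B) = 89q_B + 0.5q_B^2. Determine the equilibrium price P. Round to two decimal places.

Ionix's profit: π_I = (201 - Q)q_I - (18q_I + (1/2)q_I²). Setting ∂π_I/∂q_I = 0: 183 - 3q_I - (q_B) = 0.
Borealis's profit: π_B = (201 - Q)q_B - (89q_B + (1/2)q_B²). Setting ∂π_B/∂q_B = 0: 112 - 3q_B - (q_I) = 0.
So q_I = (183 - q_B)/3 and q_B = (112 - q_I)/3.
Substituting one into the other gives q_I = 437/8 and q_B = 153/8.
Total output Q = 295/4, so price P = 201 - 295/4 = 509/4.

127.25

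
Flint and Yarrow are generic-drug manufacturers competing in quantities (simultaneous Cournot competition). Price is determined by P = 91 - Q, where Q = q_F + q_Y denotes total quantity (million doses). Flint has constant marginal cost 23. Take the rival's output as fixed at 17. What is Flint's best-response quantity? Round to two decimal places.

25.50

With the rival's output fixed at 17, Flint's profit is π_F = (91 - 17 - q_F)q_F - (23q_F) = (74 - q_F)q_F - (23q_F).
∂π_F/∂q_F = 51 - 2q_F = 0, so q_F = 51/2.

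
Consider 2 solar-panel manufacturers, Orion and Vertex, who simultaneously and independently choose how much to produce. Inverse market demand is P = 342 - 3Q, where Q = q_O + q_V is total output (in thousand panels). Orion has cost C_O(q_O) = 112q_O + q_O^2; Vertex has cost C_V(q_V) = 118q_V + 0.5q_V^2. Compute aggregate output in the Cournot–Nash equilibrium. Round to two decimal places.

Orion's profit: π_O = (342 - 3Q)q_O - (112q_O + q_O²). Setting ∂π_O/∂q_O = 0: 230 - 8q_O - 3(q_V) = 0.
Vertex's profit: π_V = (342 - 3Q)q_V - (118q_V + (1/2)q_V²). Setting ∂π_V/∂q_V = 0: 224 - 7q_V - 3(q_O) = 0.
Best responses: q_O = (230 - 3q_V)/8, q_V = (224 - 3q_O)/7.
Substituting one into the other gives q_O = 938/47 and q_V = 1102/47.
Total output Q = 938/47 + 1102/47 = 43.4043.

43.40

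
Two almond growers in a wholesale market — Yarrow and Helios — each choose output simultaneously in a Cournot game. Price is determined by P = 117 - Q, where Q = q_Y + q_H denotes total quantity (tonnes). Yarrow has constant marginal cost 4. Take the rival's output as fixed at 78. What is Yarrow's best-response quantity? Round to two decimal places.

17.50

With the rival's output fixed at 78, Yarrow's profit is π_Y = (117 - 78 - q_Y)q_Y - (4q_Y) = (39 - q_Y)q_Y - (4q_Y).
∂π_Y/∂q_Y = 35 - 2q_Y = 0, so q_Y = 35/2.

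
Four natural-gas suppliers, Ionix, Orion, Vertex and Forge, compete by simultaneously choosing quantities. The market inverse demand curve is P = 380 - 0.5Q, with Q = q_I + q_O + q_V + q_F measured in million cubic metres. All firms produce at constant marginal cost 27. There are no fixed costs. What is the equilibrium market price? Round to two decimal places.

97.60

A representative firm's profit is π_i = q_i(380 - 0.5Q) - 27q_i.
First-order condition (treating rivals' output as given): 353 - q_i - (1/2)·Σ_{j≠i} q_j = 0.
By symmetry each firm produces the same amount; substituting Σ_{j≠i} q_j = 3q_i yields q_i = 353/(5/2) = 706/5.
Total output Q = 564.8000, so price P = 380 - (1/2)·564.8000 = 488/5.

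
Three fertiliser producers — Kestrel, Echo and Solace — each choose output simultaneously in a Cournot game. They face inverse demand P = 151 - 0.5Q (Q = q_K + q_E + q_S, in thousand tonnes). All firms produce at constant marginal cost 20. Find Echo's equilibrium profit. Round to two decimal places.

2145.13

Each firm earns π_i = (151 - 0.5Q)q_i - 20q_i.
First-order condition (treating rivals' output as given): 131 - q_i - (1/2)·Σ_{j≠i} q_j = 0.
By symmetry each firm produces the same amount; substituting Σ_{j≠i} q_j = 2q_i yields q_i = 131/2.
Price P = 151 - (1/2)·(393/2) = 211/4.
Echo's profit: (211/4 - 20)·(131/2) = 2145.1250.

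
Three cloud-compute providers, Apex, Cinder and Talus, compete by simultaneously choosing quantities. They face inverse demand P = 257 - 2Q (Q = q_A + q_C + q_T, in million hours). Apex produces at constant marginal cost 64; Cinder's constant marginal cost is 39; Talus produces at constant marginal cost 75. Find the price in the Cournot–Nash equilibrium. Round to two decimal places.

Apex's profit: π_A = (257 - 2Q)q_A - (64q_A). Setting ∂π_A/∂q_A = 0: 193 - 4q_A - 2(q_C + q_T) = 0.
Cinder's first-order condition: 218 - 4q_C - 2(q_A + q_T) = 0.
Talus's first-order condition: 182 - 4q_T - 2(q_A + q_C) = 0.
Adding the 3 conditions: 593 − 4Q − 4Q = 0, i.e. Q = 593/8.
Back-substituting: q_A = (193 − 593/4)/2 = 179/8, q_C = (218 − 593/4)/2 = 279/8, q_T = (182 − 593/4)/2 = 135/8.
Total output Q = 593/8, so price P = 257 - 2·(593/8) = 435/4.

108.75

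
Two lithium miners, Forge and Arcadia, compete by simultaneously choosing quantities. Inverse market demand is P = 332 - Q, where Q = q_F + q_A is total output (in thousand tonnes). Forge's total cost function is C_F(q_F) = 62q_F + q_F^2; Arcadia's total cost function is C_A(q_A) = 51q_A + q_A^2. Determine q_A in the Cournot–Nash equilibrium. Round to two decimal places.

Forge's profit: π_F = (332 - Q)q_F - (62q_F + q_F²). Setting ∂π_F/∂q_F = 0: 270 - 4q_F - (q_A) = 0.
Arcadia's first-order condition: 281 - 4q_A - (q_F) = 0.
So q_F = (270 - q_A)/4 and q_A = (281 - q_F)/4.
Substituting one into the other gives q_F = 799/15 and q_A = 854/15.

56.93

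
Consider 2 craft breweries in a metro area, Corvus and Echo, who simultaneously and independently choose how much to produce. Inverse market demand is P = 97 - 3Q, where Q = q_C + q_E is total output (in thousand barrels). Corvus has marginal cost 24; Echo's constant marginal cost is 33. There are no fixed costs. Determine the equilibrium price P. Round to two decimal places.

51.33

Corvus's profit: π_C = (97 - 3Q)q_C - (24q_C). Setting ∂π_C/∂q_C = 0: 73 - 6q_C - 3(q_E) = 0.
Echo's first-order condition: 64 - 6q_E - 3(q_C) = 0.
Best responses: q_C = (73 - 3q_E)/6, q_E = (64 - 3q_C)/6.
Solving the pair: q_C = 82/9, q_E = 55/9.
Total output Q = 137/9, so price P = 97 - 3·(137/9) = 154/3.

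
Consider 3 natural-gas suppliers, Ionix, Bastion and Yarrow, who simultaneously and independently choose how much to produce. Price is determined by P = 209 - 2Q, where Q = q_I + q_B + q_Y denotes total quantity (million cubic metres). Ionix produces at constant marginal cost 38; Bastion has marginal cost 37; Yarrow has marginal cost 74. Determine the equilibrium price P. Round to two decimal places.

Ionix's profit: π_I = (209 - 2Q)q_I - (38q_I). Setting ∂π_I/∂q_I = 0: 171 - 4q_I - 2(q_B + q_Y) = 0.
Bastion's profit: π_B = (209 - 2Q)q_B - (37q_B). Setting ∂π_B/∂q_B = 0: 172 - 4q_B - 2(q_I + q_Y) = 0.
Yarrow's first-order condition: 135 - 4q_Y - 2(q_I + q_B) = 0.
Adding the 3 first-order conditions: 478 − 8Q = 0, so Q = 239/4.
Back-substituting: q_I = (171 − 239/2)/2 = 103/4, q_B = (172 − 239/2)/2 = 105/4, q_Y = (135 − 239/2)/2 = 31/4.
Total output Q = 239/4, so price P = 209 - 2·(239/4) = 179/2.

89.50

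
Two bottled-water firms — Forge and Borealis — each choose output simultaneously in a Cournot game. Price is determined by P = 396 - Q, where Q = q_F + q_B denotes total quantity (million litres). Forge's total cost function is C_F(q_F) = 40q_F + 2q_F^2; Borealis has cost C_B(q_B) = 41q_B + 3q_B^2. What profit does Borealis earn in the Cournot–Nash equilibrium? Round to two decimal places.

5698.64

Forge's profit: π_F = (396 - Q)q_F - (40q_F + 2q_F²). Setting ∂π_F/∂q_F = 0: 356 - 6q_F - (q_B) = 0.
Borealis's profit: π_B = (396 - Q)q_B - (41q_B + 3q_B²). Setting ∂π_B/∂q_B = 0: 355 - 8q_B - (q_F) = 0.
So q_F = (356 - q_B)/6 and q_B = (355 - q_F)/8.
Solving the pair: q_F = 53.0426, q_B = 1774/47.
Price P = 396 - 90.7872 = 305.2128.
Borealis's profit: 305.2128·(1774/47) - 41·(1774/47) - 3(1774/47)² = 5698.6437.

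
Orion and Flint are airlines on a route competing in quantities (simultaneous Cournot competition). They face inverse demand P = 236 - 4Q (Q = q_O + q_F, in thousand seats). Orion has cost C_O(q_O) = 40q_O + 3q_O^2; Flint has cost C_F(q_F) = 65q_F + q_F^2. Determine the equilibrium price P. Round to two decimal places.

Orion's profit: π_O = (236 - 4Q)q_O - (40q_O + 3q_O²). Setting ∂π_O/∂q_O = 0: 196 - 14q_O - 4(q_F) = 0.
Flint's profit: π_F = (236 - 4Q)q_F - (65q_F + q_F²). Setting ∂π_F/∂q_F = 0: 171 - 10q_F - 4(q_O) = 0.
So q_O = (196 - 4q_F)/14 and q_F = (171 - 4q_O)/10.
Substituting one into the other gives q_O = 319/31 and q_F = 805/62.
Total output Q = 1443/62, so price P = 236 - 4·(1443/62) = 142.9032.

142.90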